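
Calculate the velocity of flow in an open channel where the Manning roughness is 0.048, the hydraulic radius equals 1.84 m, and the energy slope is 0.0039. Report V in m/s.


Manning's equation gives V = (1/n) * R^(2/3) * S^(1/2).
First, compute R^(2/3) = 1.84^(2/3) = 1.5016.
Next, S^(1/2) = 0.0039^(1/2) = 0.06245.
Then 1/n = 1/0.048 = 20.83.
V = 20.83 * 1.5016 * 0.06245 = 1.9536 m/s.

1.9536


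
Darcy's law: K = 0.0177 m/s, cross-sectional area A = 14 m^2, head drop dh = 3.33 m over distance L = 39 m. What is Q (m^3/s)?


Darcy's law: Q = K * A * i, where i = dh/L.
Hydraulic gradient i = 3.33 / 39 = 0.085385.
Q = 0.0177 * 14 * 0.085385
  = 0.0212 m^3/s.

0.0212


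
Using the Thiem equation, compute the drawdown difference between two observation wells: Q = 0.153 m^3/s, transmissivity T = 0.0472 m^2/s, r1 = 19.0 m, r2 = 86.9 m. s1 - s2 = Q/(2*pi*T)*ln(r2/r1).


Thiem equation: s1 - s2 = Q/(2*pi*T) * ln(r2/r1).
ln(r2/r1) = ln(86.9/19.0) = 1.5203.
Q/(2*pi*T) = 0.153 / (2*pi*0.0472) = 0.153 / 0.2966 = 0.5159.
s1 - s2 = 0.5159 * 1.5203 = 0.7843 m.

0.7843


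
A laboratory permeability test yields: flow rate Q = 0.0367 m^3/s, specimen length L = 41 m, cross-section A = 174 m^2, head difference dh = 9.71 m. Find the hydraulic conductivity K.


From K = Q*L / (A*dh):
Numerator: Q*L = 0.0367 * 41 = 1.5047.
Denominator: A*dh = 174 * 9.71 = 1689.54.
K = 1.5047 / 1689.54 = 0.000891 m/s.

0.000891


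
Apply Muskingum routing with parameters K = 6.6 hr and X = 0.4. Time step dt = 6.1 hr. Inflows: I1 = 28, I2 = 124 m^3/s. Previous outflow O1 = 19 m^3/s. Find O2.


Muskingum coefficients:
denom = 2*K*(1-X) + dt = 2*6.6*(1-0.4) + 6.1 = 14.02.
C0 = (dt - 2*K*X)/denom = (6.1 - 2*6.6*0.4)/14.02 = 0.0585.
C1 = (dt + 2*K*X)/denom = (6.1 + 2*6.6*0.4)/14.02 = 0.8117.
C2 = (2*K*(1-X) - dt)/denom = 0.1298.
O2 = C0*I2 + C1*I1 + C2*O1
   = 0.0585*124 + 0.8117*28 + 0.1298*19
   = 32.45 m^3/s.

32.45


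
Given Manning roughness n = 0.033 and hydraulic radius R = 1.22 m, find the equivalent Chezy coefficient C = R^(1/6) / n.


The Chezy coefficient relates to Manning's n through C = R^(1/6) / n.
R^(1/6) = 1.22^(1/6) = 1.033697.
C = 1.033697 / 0.033 = 31.32 m^(1/2)/s.

31.32


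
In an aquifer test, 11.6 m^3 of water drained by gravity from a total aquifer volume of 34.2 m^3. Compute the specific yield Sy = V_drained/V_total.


Specific yield Sy = Volume drained / Total volume.
Sy = 11.6 / 34.2
   = 0.3392.

0.3392


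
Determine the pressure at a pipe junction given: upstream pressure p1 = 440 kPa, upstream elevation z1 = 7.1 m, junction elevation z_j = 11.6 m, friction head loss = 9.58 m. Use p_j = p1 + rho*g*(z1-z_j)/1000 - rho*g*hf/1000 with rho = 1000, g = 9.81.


Junction pressure: p_j = p1 + rho*g*(z1 - z_j)/1000 - rho*g*hf/1000.
Elevation term = 1000*9.81*(7.1 - 11.6)/1000 = -44.145 kPa.
Friction term = 1000*9.81*9.58/1000 = 93.98 kPa.
p_j = 440 + -44.145 - 93.98 = 301.88 kPa.

301.88


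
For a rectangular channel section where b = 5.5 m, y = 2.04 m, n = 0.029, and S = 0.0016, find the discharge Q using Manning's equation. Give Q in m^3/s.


For a rectangular channel, the cross-sectional area A = b * y = 5.5 * 2.04 = 11.22 m^2.
The wetted perimeter P = b + 2y = 5.5 + 2*2.04 = 9.58 m.
Hydraulic radius R = A/P = 11.22/9.58 = 1.1712 m.
Velocity V = (1/n)*R^(2/3)*S^(1/2) = (1/0.029)*1.1712^(2/3)*0.0016^(1/2) = 1.5325 m/s.
Discharge Q = A * V = 11.22 * 1.5325 = 17.195 m^3/s.

17.195


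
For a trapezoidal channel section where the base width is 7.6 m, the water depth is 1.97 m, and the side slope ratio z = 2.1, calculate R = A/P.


For a trapezoidal section with side slope z:
A = (b + z*y)*y = (7.6 + 2.1*1.97)*1.97 = 23.122 m^2.
P = b + 2*y*sqrt(1 + z^2) = 7.6 + 2*1.97*sqrt(1 + 2.1^2) = 16.764 m.
R = A/P = 23.122 / 16.764 = 1.3792 m.

1.3792


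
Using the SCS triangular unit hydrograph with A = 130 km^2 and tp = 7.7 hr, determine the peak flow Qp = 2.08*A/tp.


SCS formula: Qp = 2.08 * A / tp.
Qp = 2.08 * 130 / 7.7
   = 270.4 / 7.7
   = 35.12 m^3/s per cm.

35.12


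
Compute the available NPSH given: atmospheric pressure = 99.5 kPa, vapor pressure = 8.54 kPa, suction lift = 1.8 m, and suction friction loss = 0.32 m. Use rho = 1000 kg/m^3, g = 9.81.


NPSHa = p_atm/(rho*g) - z_s - hf_s - p_vap/(rho*g).
p_atm/(rho*g) = 99.5*1000 / (1000*9.81) = 10.143 m.
p_vap/(rho*g) = 8.54*1000 / (1000*9.81) = 0.871 m.
NPSHa = 10.143 - 1.8 - 0.32 - 0.871
      = 7.15 m.

7.15


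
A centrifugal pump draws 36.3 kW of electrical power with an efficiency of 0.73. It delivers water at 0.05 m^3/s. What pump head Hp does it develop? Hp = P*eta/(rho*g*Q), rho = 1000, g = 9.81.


Pump head formula: Hp = P * eta / (rho * g * Q).
Numerator: P * eta = 36.3 * 1000 * 0.73 = 26499.0 W.
Denominator: rho * g * Q = 1000 * 9.81 * 0.05 = 490.5.
Hp = 26499.0 / 490.5 = 54.02 m.

54.02


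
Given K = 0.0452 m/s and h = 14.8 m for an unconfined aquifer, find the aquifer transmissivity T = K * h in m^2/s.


Transmissivity is defined as T = K * h.
T = 0.0452 * 14.8
  = 0.669 m^2/s.

0.669


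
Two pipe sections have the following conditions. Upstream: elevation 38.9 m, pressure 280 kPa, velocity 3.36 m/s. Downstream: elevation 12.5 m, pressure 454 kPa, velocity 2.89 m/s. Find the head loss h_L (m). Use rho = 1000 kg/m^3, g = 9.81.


Total head at each section: H = z + p/(rho*g) + V^2/(2g).
H1 = 38.9 + 280*1000/(1000*9.81) + 3.36^2/(2*9.81)
   = 38.9 + 28.542 + 0.5754
   = 68.018 m.
H2 = 12.5 + 454*1000/(1000*9.81) + 2.89^2/(2*9.81)
   = 12.5 + 46.279 + 0.4257
   = 59.205 m.
h_L = H1 - H2 = 68.018 - 59.205 = 8.813 m.

8.813


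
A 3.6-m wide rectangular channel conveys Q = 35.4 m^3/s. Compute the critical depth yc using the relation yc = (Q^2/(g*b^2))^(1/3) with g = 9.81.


Using yc = (Q^2 / (g * b^2))^(1/3):
Q^2 = 35.4^2 = 1253.16.
g * b^2 = 9.81 * 3.6^2 = 9.81 * 12.96 = 127.14.
Q^2 / (g*b^2) = 1253.16 / 127.14 = 9.8565.
yc = 9.8565^(1/3) = 2.1441 m.

2.1441


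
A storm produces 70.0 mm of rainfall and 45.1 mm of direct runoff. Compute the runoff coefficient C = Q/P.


The runoff coefficient C = runoff depth / rainfall depth.
C = 45.1 / 70.0
  = 0.6443.

0.6443


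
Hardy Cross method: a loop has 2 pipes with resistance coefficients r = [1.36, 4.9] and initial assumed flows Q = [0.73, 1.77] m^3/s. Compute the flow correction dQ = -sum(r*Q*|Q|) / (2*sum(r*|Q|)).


Numerator terms (r*Q*|Q|): 1.36*0.73*|0.73| = 0.7247; 4.9*1.77*|1.77| = 15.3512.
Sum of numerator = 16.076.
Denominator terms (r*|Q|): 1.36*|0.73| = 0.9928; 4.9*|1.77| = 8.673.
2 * sum of denominator = 2 * 9.6658 = 19.3316.
dQ = -16.076 / 19.3316 = -0.8316 m^3/s.

-0.8316


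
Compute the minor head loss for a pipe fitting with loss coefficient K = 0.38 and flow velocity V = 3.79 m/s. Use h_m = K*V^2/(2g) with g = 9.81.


Minor loss formula: h_m = K * V^2/(2g).
V^2 = 3.79^2 = 14.3641.
V^2/(2g) = 14.3641 / 19.62 = 0.7321 m.
h_m = 0.38 * 0.7321 = 0.2782 m.

0.2782


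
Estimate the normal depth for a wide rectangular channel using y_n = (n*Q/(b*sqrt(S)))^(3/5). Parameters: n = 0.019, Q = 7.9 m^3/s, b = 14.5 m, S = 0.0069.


We use the wide-channel approximation y_n = (n*Q/(b*sqrt(S)))^(3/5).
sqrt(S) = sqrt(0.0069) = 0.083066.
Numerator: n*Q = 0.019 * 7.9 = 0.1501.
Denominator: b*sqrt(S) = 14.5 * 0.083066 = 1.204457.
arg = 0.1246.
y_n = 0.1246^(3/5) = 0.2867 m.

0.2867


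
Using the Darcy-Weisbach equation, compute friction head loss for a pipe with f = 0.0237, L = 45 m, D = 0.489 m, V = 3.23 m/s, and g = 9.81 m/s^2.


Darcy-Weisbach equation: h_f = f * (L/D) * V^2/(2g).
f * L/D = 0.0237 * 45/0.489 = 2.181.
V^2/(2g) = 3.23^2 / (2*9.81) = 10.4329 / 19.62 = 0.5317 m.
h_f = 2.181 * 0.5317 = 1.16 m.

1.16


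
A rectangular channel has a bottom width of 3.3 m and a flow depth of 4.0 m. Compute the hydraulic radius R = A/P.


For a rectangular section:
Flow area A = b * y = 3.3 * 4.0 = 13.2 m^2.
Wetted perimeter P = b + 2y = 3.3 + 2*4.0 = 11.3 m.
Hydraulic radius R = A/P = 13.2 / 11.3 = 1.1681 m.

1.1681


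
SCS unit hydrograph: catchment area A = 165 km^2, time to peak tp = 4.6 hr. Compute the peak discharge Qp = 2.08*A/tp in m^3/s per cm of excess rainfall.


SCS formula: Qp = 2.08 * A / tp.
Qp = 2.08 * 165 / 4.6
   = 343.2 / 4.6
   = 74.61 m^3/s per cm.

74.61


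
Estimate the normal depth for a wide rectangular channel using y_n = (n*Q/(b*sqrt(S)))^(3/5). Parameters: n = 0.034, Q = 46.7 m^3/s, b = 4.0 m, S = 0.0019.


We use the wide-channel approximation y_n = (n*Q/(b*sqrt(S)))^(3/5).
sqrt(S) = sqrt(0.0019) = 0.043589.
Numerator: n*Q = 0.034 * 46.7 = 1.5878.
Denominator: b*sqrt(S) = 4.0 * 0.043589 = 0.174356.
arg = 9.1067.
y_n = 9.1067^(3/5) = 3.7637 m.

3.7637


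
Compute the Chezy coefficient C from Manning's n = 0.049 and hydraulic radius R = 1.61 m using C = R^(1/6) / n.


The Chezy coefficient relates to Manning's n through C = R^(1/6) / n.
R^(1/6) = 1.61^(1/6) = 1.082607.
C = 1.082607 / 0.049 = 22.09 m^(1/2)/s.

22.09


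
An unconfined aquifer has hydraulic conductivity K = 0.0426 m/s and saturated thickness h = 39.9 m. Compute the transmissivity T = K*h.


Transmissivity is defined as T = K * h.
T = 0.0426 * 39.9
  = 1.6997 m^2/s.

1.6997


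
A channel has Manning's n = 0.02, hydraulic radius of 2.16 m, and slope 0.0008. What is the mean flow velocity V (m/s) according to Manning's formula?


Manning's equation gives V = (1/n) * R^(2/3) * S^(1/2).
First, compute R^(2/3) = 2.16^(2/3) = 1.671.
Next, S^(1/2) = 0.0008^(1/2) = 0.028284.
Then 1/n = 1/0.02 = 50.0.
V = 50.0 * 1.671 * 0.028284 = 2.3631 m/s.

2.3631


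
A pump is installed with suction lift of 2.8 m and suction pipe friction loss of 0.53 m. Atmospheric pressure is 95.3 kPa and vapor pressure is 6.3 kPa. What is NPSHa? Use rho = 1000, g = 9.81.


NPSHa = p_atm/(rho*g) - z_s - hf_s - p_vap/(rho*g).
p_atm/(rho*g) = 95.3*1000 / (1000*9.81) = 9.715 m.
p_vap/(rho*g) = 6.3*1000 / (1000*9.81) = 0.642 m.
NPSHa = 9.715 - 2.8 - 0.53 - 0.642
      = 5.74 m.

5.74


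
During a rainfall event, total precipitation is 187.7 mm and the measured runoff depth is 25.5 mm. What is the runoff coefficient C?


The runoff coefficient C = runoff depth / rainfall depth.
C = 25.5 / 187.7
  = 0.1359.

0.1359


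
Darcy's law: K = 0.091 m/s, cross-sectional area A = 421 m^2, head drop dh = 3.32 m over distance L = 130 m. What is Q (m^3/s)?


Darcy's law: Q = K * A * i, where i = dh/L.
Hydraulic gradient i = 3.32 / 130 = 0.025538.
Q = 0.091 * 421 * 0.025538
  = 0.9784 m^3/s.

0.9784


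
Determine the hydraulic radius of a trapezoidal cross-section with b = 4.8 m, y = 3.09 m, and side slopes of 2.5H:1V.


For a trapezoidal section with side slope z:
A = (b + z*y)*y = (4.8 + 2.5*3.09)*3.09 = 38.702 m^2.
P = b + 2*y*sqrt(1 + z^2) = 4.8 + 2*3.09*sqrt(1 + 2.5^2) = 21.44 m.
R = A/P = 38.702 / 21.44 = 1.8051 m.

1.8051


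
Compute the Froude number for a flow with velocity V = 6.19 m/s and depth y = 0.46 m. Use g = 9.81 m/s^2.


The Froude number is defined as Fr = V / sqrt(g*y).
g*y = 9.81 * 0.46 = 4.5126.
sqrt(g*y) = sqrt(4.5126) = 2.1243.
Fr = 6.19 / 2.1243 = 2.9139.

2.9139


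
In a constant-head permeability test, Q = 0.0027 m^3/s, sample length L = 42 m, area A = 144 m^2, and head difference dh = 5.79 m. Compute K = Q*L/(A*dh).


From K = Q*L / (A*dh):
Numerator: Q*L = 0.0027 * 42 = 0.1134.
Denominator: A*dh = 144 * 5.79 = 833.76.
K = 0.1134 / 833.76 = 0.000136 m/s.

0.000136


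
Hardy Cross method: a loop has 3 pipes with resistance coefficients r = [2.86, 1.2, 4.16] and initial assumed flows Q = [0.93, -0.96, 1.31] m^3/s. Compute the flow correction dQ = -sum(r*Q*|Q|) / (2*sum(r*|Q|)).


Numerator terms (r*Q*|Q|): 2.86*0.93*|0.93| = 2.4736; 1.2*-0.96*|-0.96| = -1.1059; 4.16*1.31*|1.31| = 7.139.
Sum of numerator = 8.5067.
Denominator terms (r*|Q|): 2.86*|0.93| = 2.6598; 1.2*|-0.96| = 1.152; 4.16*|1.31| = 5.4496.
2 * sum of denominator = 2 * 9.2614 = 18.5228.
dQ = -8.5067 / 18.5228 = -0.4593 m^3/s.

-0.4593


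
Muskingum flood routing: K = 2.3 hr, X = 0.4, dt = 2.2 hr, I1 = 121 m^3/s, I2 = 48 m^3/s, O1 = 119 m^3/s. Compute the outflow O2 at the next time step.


Muskingum coefficients:
denom = 2*K*(1-X) + dt = 2*2.3*(1-0.4) + 2.2 = 4.96.
C0 = (dt - 2*K*X)/denom = (2.2 - 2*2.3*0.4)/4.96 = 0.0726.
C1 = (dt + 2*K*X)/denom = (2.2 + 2*2.3*0.4)/4.96 = 0.8145.
C2 = (2*K*(1-X) - dt)/denom = 0.1129.
O2 = C0*I2 + C1*I1 + C2*O1
   = 0.0726*48 + 0.8145*121 + 0.1129*119
   = 115.48 m^3/s.

115.48


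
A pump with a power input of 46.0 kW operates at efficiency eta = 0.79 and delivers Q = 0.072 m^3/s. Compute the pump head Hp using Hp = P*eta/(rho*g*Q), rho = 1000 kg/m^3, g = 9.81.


Pump head formula: Hp = P * eta / (rho * g * Q).
Numerator: P * eta = 46.0 * 1000 * 0.79 = 36340.0 W.
Denominator: rho * g * Q = 1000 * 9.81 * 0.072 = 706.32.
Hp = 36340.0 / 706.32 = 51.45 m.

51.45


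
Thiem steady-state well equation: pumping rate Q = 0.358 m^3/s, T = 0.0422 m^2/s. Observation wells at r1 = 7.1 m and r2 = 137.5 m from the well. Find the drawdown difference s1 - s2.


Thiem equation: s1 - s2 = Q/(2*pi*T) * ln(r2/r1).
ln(r2/r1) = ln(137.5/7.1) = 2.9635.
Q/(2*pi*T) = 0.358 / (2*pi*0.0422) = 0.358 / 0.2652 = 1.3502.
s1 - s2 = 1.3502 * 2.9635 = 4.0013 m.

4.0013


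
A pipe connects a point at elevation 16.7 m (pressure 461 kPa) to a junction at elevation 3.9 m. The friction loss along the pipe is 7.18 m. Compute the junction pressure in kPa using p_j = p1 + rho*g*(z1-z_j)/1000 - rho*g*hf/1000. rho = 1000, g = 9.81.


Junction pressure: p_j = p1 + rho*g*(z1 - z_j)/1000 - rho*g*hf/1000.
Elevation term = 1000*9.81*(16.7 - 3.9)/1000 = 125.568 kPa.
Friction term = 1000*9.81*7.18/1000 = 70.436 kPa.
p_j = 461 + 125.568 - 70.436 = 516.13 kPa.

516.13


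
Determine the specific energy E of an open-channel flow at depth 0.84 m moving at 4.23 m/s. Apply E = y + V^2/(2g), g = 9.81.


Specific energy E = y + V^2/(2g).
Velocity head = V^2/(2g) = 4.23^2 / (2*9.81) = 17.8929 / 19.62 = 0.912 m.
E = 0.84 + 0.912 = 1.752 m.

1.752


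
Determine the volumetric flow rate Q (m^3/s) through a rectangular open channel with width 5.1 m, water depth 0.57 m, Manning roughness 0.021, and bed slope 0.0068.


For a rectangular channel, the cross-sectional area A = b * y = 5.1 * 0.57 = 2.91 m^2.
The wetted perimeter P = b + 2y = 5.1 + 2*0.57 = 6.24 m.
Hydraulic radius R = A/P = 2.91/6.24 = 0.4659 m.
Velocity V = (1/n)*R^(2/3)*S^(1/2) = (1/0.021)*0.4659^(2/3)*0.0068^(1/2) = 2.3598 m/s.
Discharge Q = A * V = 2.91 * 2.3598 = 6.86 m^3/s.

6.86


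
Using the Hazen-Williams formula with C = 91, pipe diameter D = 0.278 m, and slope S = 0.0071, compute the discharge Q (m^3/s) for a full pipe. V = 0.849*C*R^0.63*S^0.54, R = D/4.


For a full circular pipe, R = D/4 = 0.278/4 = 0.0695 m.
V = 0.849 * 91 * 0.0695^0.63 * 0.0071^0.54
  = 0.849 * 91 * 0.186402 * 0.069132
  = 0.9956 m/s.
Pipe area A = pi*D^2/4 = pi*0.278^2/4 = 0.0607 m^2.
Q = A * V = 0.0607 * 0.9956 = 0.0604 m^3/s.

0.0604


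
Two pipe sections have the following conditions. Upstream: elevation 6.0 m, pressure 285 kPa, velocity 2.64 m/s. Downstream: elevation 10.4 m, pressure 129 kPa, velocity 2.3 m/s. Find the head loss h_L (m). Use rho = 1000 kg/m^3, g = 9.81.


Total head at each section: H = z + p/(rho*g) + V^2/(2g).
H1 = 6.0 + 285*1000/(1000*9.81) + 2.64^2/(2*9.81)
   = 6.0 + 29.052 + 0.3552
   = 35.407 m.
H2 = 10.4 + 129*1000/(1000*9.81) + 2.3^2/(2*9.81)
   = 10.4 + 13.15 + 0.2696
   = 23.819 m.
h_L = H1 - H2 = 35.407 - 23.819 = 11.588 m.

11.588


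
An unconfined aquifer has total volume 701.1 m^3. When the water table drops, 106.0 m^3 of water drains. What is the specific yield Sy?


Specific yield Sy = Volume drained / Total volume.
Sy = 106.0 / 701.1
   = 0.1512.

0.1512


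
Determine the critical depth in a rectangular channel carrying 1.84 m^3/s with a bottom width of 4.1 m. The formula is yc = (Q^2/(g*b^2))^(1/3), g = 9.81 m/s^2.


Using yc = (Q^2 / (g * b^2))^(1/3):
Q^2 = 1.84^2 = 3.39.
g * b^2 = 9.81 * 4.1^2 = 9.81 * 16.81 = 164.91.
Q^2 / (g*b^2) = 3.39 / 164.91 = 0.0206.
yc = 0.0206^(1/3) = 0.2738 m.

0.2738


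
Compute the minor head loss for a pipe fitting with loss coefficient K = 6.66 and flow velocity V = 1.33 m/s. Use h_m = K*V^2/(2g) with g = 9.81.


Minor loss formula: h_m = K * V^2/(2g).
V^2 = 1.33^2 = 1.7689.
V^2/(2g) = 1.7689 / 19.62 = 0.0902 m.
h_m = 6.66 * 0.0902 = 0.6005 m.

0.6005


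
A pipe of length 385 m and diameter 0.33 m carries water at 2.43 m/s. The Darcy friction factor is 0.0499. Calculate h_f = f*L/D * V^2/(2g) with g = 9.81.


Darcy-Weisbach equation: h_f = f * (L/D) * V^2/(2g).
f * L/D = 0.0499 * 385/0.33 = 58.2167.
V^2/(2g) = 2.43^2 / (2*9.81) = 5.9049 / 19.62 = 0.301 m.
h_f = 58.2167 * 0.301 = 17.521 m.

17.521


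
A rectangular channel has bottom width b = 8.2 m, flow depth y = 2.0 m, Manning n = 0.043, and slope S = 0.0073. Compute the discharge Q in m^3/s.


For a rectangular channel, the cross-sectional area A = b * y = 8.2 * 2.0 = 16.4 m^2.
The wetted perimeter P = b + 2y = 8.2 + 2*2.0 = 12.2 m.
Hydraulic radius R = A/P = 16.4/12.2 = 1.3443 m.
Velocity V = (1/n)*R^(2/3)*S^(1/2) = (1/0.043)*1.3443^(2/3)*0.0073^(1/2) = 2.4202 m/s.
Discharge Q = A * V = 16.4 * 2.4202 = 39.691 m^3/s.

39.691


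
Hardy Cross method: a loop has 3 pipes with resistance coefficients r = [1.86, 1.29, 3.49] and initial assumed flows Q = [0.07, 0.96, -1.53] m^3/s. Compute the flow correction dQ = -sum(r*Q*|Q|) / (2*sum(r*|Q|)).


Numerator terms (r*Q*|Q|): 1.86*0.07*|0.07| = 0.0091; 1.29*0.96*|0.96| = 1.1889; 3.49*-1.53*|-1.53| = -8.1697.
Sum of numerator = -6.9718.
Denominator terms (r*|Q|): 1.86*|0.07| = 0.1302; 1.29*|0.96| = 1.2384; 3.49*|-1.53| = 5.3397.
2 * sum of denominator = 2 * 6.7083 = 13.4166.
dQ = --6.9718 / 13.4166 = 0.5196 m^3/s.

0.5196


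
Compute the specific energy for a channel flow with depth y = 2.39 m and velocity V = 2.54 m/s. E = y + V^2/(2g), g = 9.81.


Specific energy E = y + V^2/(2g).
Velocity head = V^2/(2g) = 2.54^2 / (2*9.81) = 6.4516 / 19.62 = 0.3288 m.
E = 2.39 + 0.3288 = 2.7188 m.

2.7188


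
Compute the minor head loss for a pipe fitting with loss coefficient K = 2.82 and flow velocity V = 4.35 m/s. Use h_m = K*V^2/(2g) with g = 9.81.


Minor loss formula: h_m = K * V^2/(2g).
V^2 = 4.35^2 = 18.9225.
V^2/(2g) = 18.9225 / 19.62 = 0.9644 m.
h_m = 2.82 * 0.9644 = 2.7197 m.

2.7197


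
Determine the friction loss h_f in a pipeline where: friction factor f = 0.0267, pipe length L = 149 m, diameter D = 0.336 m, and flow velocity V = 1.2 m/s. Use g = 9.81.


Darcy-Weisbach equation: h_f = f * (L/D) * V^2/(2g).
f * L/D = 0.0267 * 149/0.336 = 11.8402.
V^2/(2g) = 1.2^2 / (2*9.81) = 1.44 / 19.62 = 0.0734 m.
h_f = 11.8402 * 0.0734 = 0.869 m.

0.869


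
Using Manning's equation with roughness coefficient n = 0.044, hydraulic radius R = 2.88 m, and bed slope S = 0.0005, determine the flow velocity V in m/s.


Manning's equation gives V = (1/n) * R^(2/3) * S^(1/2).
First, compute R^(2/3) = 2.88^(2/3) = 2.0242.
Next, S^(1/2) = 0.0005^(1/2) = 0.022361.
Then 1/n = 1/0.044 = 22.73.
V = 22.73 * 2.0242 * 0.022361 = 1.0287 m/s.

1.0287


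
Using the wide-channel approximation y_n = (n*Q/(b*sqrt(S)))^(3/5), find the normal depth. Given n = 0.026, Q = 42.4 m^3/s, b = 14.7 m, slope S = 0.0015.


We use the wide-channel approximation y_n = (n*Q/(b*sqrt(S)))^(3/5).
sqrt(S) = sqrt(0.0015) = 0.03873.
Numerator: n*Q = 0.026 * 42.4 = 1.1024.
Denominator: b*sqrt(S) = 14.7 * 0.03873 = 0.569331.
arg = 1.9363.
y_n = 1.9363^(3/5) = 1.4866 m.

1.4866


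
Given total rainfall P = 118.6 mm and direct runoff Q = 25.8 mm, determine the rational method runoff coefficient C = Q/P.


The runoff coefficient C = runoff depth / rainfall depth.
C = 25.8 / 118.6
  = 0.2175.

0.2175


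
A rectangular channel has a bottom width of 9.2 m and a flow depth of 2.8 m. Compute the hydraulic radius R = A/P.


For a rectangular section:
Flow area A = b * y = 9.2 * 2.8 = 25.76 m^2.
Wetted perimeter P = b + 2y = 9.2 + 2*2.8 = 14.8 m.
Hydraulic radius R = A/P = 25.76 / 14.8 = 1.7405 m.

1.7405


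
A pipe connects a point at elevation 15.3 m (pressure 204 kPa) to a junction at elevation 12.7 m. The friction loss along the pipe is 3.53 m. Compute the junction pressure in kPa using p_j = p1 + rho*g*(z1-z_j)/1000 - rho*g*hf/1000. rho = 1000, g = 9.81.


Junction pressure: p_j = p1 + rho*g*(z1 - z_j)/1000 - rho*g*hf/1000.
Elevation term = 1000*9.81*(15.3 - 12.7)/1000 = 25.506 kPa.
Friction term = 1000*9.81*3.53/1000 = 34.629 kPa.
p_j = 204 + 25.506 - 34.629 = 194.88 kPa.

194.88


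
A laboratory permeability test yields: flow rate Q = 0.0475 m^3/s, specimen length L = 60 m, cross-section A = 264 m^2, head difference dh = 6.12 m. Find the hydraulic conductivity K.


From K = Q*L / (A*dh):
Numerator: Q*L = 0.0475 * 60 = 2.85.
Denominator: A*dh = 264 * 6.12 = 1615.68.
K = 2.85 / 1615.68 = 0.001764 m/s.

0.001764


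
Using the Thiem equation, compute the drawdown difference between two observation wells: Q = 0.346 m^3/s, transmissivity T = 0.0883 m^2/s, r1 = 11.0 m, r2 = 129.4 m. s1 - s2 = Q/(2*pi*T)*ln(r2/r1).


Thiem equation: s1 - s2 = Q/(2*pi*T) * ln(r2/r1).
ln(r2/r1) = ln(129.4/11.0) = 2.465.
Q/(2*pi*T) = 0.346 / (2*pi*0.0883) = 0.346 / 0.5548 = 0.6236.
s1 - s2 = 0.6236 * 2.465 = 1.5373 m.

1.5373


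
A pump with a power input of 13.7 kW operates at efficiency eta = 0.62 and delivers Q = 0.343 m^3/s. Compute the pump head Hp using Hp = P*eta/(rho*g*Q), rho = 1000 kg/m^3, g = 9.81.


Pump head formula: Hp = P * eta / (rho * g * Q).
Numerator: P * eta = 13.7 * 1000 * 0.62 = 8494.0 W.
Denominator: rho * g * Q = 1000 * 9.81 * 0.343 = 3364.83.
Hp = 8494.0 / 3364.83 = 2.52 m.

2.52


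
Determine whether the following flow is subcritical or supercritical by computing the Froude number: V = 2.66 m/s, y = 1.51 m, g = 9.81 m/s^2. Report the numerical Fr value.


The Froude number is defined as Fr = V / sqrt(g*y).
g*y = 9.81 * 1.51 = 14.8131.
sqrt(g*y) = sqrt(14.8131) = 3.8488.
Fr = 2.66 / 3.8488 = 0.6911.
Since Fr < 1, the flow is subcritical.

0.6911


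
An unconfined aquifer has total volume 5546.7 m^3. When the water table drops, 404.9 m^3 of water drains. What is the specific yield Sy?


Specific yield Sy = Volume drained / Total volume.
Sy = 404.9 / 5546.7
   = 0.073.

0.073


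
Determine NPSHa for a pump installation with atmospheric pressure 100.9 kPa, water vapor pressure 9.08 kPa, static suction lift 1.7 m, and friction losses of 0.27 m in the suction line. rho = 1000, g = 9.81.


NPSHa = p_atm/(rho*g) - z_s - hf_s - p_vap/(rho*g).
p_atm/(rho*g) = 100.9*1000 / (1000*9.81) = 10.285 m.
p_vap/(rho*g) = 9.08*1000 / (1000*9.81) = 0.926 m.
NPSHa = 10.285 - 1.7 - 0.27 - 0.926
      = 7.39 m.

7.39


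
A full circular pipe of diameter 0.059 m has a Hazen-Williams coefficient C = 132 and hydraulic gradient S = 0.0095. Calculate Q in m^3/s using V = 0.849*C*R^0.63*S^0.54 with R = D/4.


For a full circular pipe, R = D/4 = 0.059/4 = 0.0147 m.
V = 0.849 * 132 * 0.0147^0.63 * 0.0095^0.54
  = 0.849 * 132 * 0.0702 * 0.080904
  = 0.6365 m/s.
Pipe area A = pi*D^2/4 = pi*0.059^2/4 = 0.0027 m^2.
Q = A * V = 0.0027 * 0.6365 = 0.0017 m^3/s.

0.0017


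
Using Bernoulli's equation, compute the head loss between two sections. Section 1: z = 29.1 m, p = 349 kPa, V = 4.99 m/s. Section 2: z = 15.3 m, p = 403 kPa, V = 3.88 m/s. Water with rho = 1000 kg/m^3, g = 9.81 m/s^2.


Total head at each section: H = z + p/(rho*g) + V^2/(2g).
H1 = 29.1 + 349*1000/(1000*9.81) + 4.99^2/(2*9.81)
   = 29.1 + 35.576 + 1.2691
   = 65.945 m.
H2 = 15.3 + 403*1000/(1000*9.81) + 3.88^2/(2*9.81)
   = 15.3 + 41.081 + 0.7673
   = 57.148 m.
h_L = H1 - H2 = 65.945 - 57.148 = 8.797 m.

8.797


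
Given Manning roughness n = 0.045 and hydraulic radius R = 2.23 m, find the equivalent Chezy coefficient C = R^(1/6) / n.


The Chezy coefficient relates to Manning's n through C = R^(1/6) / n.
R^(1/6) = 2.23^(1/6) = 1.143012.
C = 1.143012 / 0.045 = 25.4 m^(1/2)/s.

25.4


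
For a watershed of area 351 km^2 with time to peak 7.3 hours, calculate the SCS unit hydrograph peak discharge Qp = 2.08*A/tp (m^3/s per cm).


SCS formula: Qp = 2.08 * A / tp.
Qp = 2.08 * 351 / 7.3
   = 730.08 / 7.3
   = 100.01 m^3/s per cm.

100.01


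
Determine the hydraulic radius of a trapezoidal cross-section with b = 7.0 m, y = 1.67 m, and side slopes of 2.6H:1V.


For a trapezoidal section with side slope z:
A = (b + z*y)*y = (7.0 + 2.6*1.67)*1.67 = 18.941 m^2.
P = b + 2*y*sqrt(1 + z^2) = 7.0 + 2*1.67*sqrt(1 + 2.6^2) = 16.304 m.
R = A/P = 18.941 / 16.304 = 1.1617 m.

1.1617


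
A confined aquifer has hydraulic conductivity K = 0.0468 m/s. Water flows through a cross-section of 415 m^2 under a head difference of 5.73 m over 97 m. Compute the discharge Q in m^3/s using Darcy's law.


Darcy's law: Q = K * A * i, where i = dh/L.
Hydraulic gradient i = 5.73 / 97 = 0.059072.
Q = 0.0468 * 415 * 0.059072
  = 1.1473 m^3/s.

1.1473


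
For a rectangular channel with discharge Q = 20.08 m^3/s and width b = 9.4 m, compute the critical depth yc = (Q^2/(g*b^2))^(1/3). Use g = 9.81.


Using yc = (Q^2 / (g * b^2))^(1/3):
Q^2 = 20.08^2 = 403.21.
g * b^2 = 9.81 * 9.4^2 = 9.81 * 88.36 = 866.81.
Q^2 / (g*b^2) = 403.21 / 866.81 = 0.4652.
yc = 0.4652^(1/3) = 0.7748 m.

0.7748


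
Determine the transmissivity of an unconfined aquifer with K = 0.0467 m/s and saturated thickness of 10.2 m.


Transmissivity is defined as T = K * h.
T = 0.0467 * 10.2
  = 0.4763 m^2/s.

0.4763


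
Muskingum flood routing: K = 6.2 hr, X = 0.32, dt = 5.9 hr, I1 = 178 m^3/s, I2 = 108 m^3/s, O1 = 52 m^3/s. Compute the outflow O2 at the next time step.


Muskingum coefficients:
denom = 2*K*(1-X) + dt = 2*6.2*(1-0.32) + 5.9 = 14.332.
C0 = (dt - 2*K*X)/denom = (5.9 - 2*6.2*0.32)/14.332 = 0.1348.
C1 = (dt + 2*K*X)/denom = (5.9 + 2*6.2*0.32)/14.332 = 0.6885.
C2 = (2*K*(1-X) - dt)/denom = 0.1767.
O2 = C0*I2 + C1*I1 + C2*O1
   = 0.1348*108 + 0.6885*178 + 0.1767*52
   = 146.3 m^3/s.

146.3


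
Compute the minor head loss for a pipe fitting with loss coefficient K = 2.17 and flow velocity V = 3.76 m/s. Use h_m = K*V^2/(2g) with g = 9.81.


Minor loss formula: h_m = K * V^2/(2g).
V^2 = 3.76^2 = 14.1376.
V^2/(2g) = 14.1376 / 19.62 = 0.7206 m.
h_m = 2.17 * 0.7206 = 1.5636 m.

1.5636


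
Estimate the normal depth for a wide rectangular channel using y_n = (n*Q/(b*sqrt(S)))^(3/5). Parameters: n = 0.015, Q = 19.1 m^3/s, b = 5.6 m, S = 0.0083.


We use the wide-channel approximation y_n = (n*Q/(b*sqrt(S)))^(3/5).
sqrt(S) = sqrt(0.0083) = 0.091104.
Numerator: n*Q = 0.015 * 19.1 = 0.2865.
Denominator: b*sqrt(S) = 5.6 * 0.091104 = 0.510182.
arg = 0.5616.
y_n = 0.5616^(3/5) = 0.7074 m.

0.7074


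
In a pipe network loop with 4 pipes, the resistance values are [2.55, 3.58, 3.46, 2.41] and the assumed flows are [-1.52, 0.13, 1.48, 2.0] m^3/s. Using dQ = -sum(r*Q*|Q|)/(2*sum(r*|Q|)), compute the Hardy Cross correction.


Numerator terms (r*Q*|Q|): 2.55*-1.52*|-1.52| = -5.8915; 3.58*0.13*|0.13| = 0.0605; 3.46*1.48*|1.48| = 7.5788; 2.41*2.0*|2.0| = 9.64.
Sum of numerator = 11.3878.
Denominator terms (r*|Q|): 2.55*|-1.52| = 3.876; 3.58*|0.13| = 0.4654; 3.46*|1.48| = 5.1208; 2.41*|2.0| = 4.82.
2 * sum of denominator = 2 * 14.2822 = 28.5644.
dQ = -11.3878 / 28.5644 = -0.3987 m^3/s.

-0.3987


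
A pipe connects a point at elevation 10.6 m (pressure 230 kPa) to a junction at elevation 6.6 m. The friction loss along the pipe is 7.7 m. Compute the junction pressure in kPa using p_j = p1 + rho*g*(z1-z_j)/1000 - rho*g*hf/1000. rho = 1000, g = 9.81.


Junction pressure: p_j = p1 + rho*g*(z1 - z_j)/1000 - rho*g*hf/1000.
Elevation term = 1000*9.81*(10.6 - 6.6)/1000 = 39.24 kPa.
Friction term = 1000*9.81*7.7/1000 = 75.537 kPa.
p_j = 230 + 39.24 - 75.537 = 193.7 kPa.

193.7


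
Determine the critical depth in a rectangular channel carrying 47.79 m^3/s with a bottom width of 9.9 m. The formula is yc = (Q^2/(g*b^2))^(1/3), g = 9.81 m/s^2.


Using yc = (Q^2 / (g * b^2))^(1/3):
Q^2 = 47.79^2 = 2283.88.
g * b^2 = 9.81 * 9.9^2 = 9.81 * 98.01 = 961.48.
Q^2 / (g*b^2) = 2283.88 / 961.48 = 2.3754.
yc = 2.3754^(1/3) = 1.3343 m.

1.3343


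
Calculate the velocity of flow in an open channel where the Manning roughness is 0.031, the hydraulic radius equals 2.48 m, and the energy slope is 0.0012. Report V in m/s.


Manning's equation gives V = (1/n) * R^(2/3) * S^(1/2).
First, compute R^(2/3) = 2.48^(2/3) = 1.8322.
Next, S^(1/2) = 0.0012^(1/2) = 0.034641.
Then 1/n = 1/0.031 = 32.26.
V = 32.26 * 1.8322 * 0.034641 = 2.0474 m/s.

2.0474


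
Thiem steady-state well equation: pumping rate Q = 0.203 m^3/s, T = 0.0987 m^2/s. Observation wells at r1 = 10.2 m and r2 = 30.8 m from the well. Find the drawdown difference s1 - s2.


Thiem equation: s1 - s2 = Q/(2*pi*T) * ln(r2/r1).
ln(r2/r1) = ln(30.8/10.2) = 1.1051.
Q/(2*pi*T) = 0.203 / (2*pi*0.0987) = 0.203 / 0.6202 = 0.3273.
s1 - s2 = 0.3273 * 1.1051 = 0.3618 m.

0.3618


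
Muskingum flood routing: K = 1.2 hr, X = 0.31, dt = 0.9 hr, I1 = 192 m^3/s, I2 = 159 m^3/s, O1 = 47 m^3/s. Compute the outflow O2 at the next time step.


Muskingum coefficients:
denom = 2*K*(1-X) + dt = 2*1.2*(1-0.31) + 0.9 = 2.556.
C0 = (dt - 2*K*X)/denom = (0.9 - 2*1.2*0.31)/2.556 = 0.061.
C1 = (dt + 2*K*X)/denom = (0.9 + 2*1.2*0.31)/2.556 = 0.6432.
C2 = (2*K*(1-X) - dt)/denom = 0.2958.
O2 = C0*I2 + C1*I1 + C2*O1
   = 0.061*159 + 0.6432*192 + 0.2958*47
   = 147.1 m^3/s.

147.1


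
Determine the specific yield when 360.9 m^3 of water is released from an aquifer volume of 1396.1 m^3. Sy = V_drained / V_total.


Specific yield Sy = Volume drained / Total volume.
Sy = 360.9 / 1396.1
   = 0.2585.

0.2585


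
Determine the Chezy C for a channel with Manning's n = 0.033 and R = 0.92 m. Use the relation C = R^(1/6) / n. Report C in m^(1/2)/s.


The Chezy coefficient relates to Manning's n through C = R^(1/6) / n.
R^(1/6) = 0.92^(1/6) = 0.986199.
C = 0.986199 / 0.033 = 29.88 m^(1/2)/s.

29.88


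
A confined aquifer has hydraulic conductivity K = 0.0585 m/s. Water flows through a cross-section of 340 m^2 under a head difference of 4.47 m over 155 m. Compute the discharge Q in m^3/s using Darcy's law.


Darcy's law: Q = K * A * i, where i = dh/L.
Hydraulic gradient i = 4.47 / 155 = 0.028839.
Q = 0.0585 * 340 * 0.028839
  = 0.5736 m^3/s.

0.5736


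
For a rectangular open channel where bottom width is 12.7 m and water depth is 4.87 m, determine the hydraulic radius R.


For a rectangular section:
Flow area A = b * y = 12.7 * 4.87 = 61.85 m^2.
Wetted perimeter P = b + 2y = 12.7 + 2*4.87 = 22.44 m.
Hydraulic radius R = A/P = 61.85 / 22.44 = 2.7562 m.

2.7562


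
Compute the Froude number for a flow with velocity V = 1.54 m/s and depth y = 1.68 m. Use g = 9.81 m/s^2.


The Froude number is defined as Fr = V / sqrt(g*y).
g*y = 9.81 * 1.68 = 16.4808.
sqrt(g*y) = sqrt(16.4808) = 4.0597.
Fr = 1.54 / 4.0597 = 0.3793.

0.3793


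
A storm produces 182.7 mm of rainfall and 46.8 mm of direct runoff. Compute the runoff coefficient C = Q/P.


The runoff coefficient C = runoff depth / rainfall depth.
C = 46.8 / 182.7
  = 0.2562.

0.2562


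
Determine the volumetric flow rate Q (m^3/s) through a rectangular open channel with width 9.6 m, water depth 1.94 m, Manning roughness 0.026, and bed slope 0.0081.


For a rectangular channel, the cross-sectional area A = b * y = 9.6 * 1.94 = 18.62 m^2.
The wetted perimeter P = b + 2y = 9.6 + 2*1.94 = 13.48 m.
Hydraulic radius R = A/P = 18.62/13.48 = 1.3816 m.
Velocity V = (1/n)*R^(2/3)*S^(1/2) = (1/0.026)*1.3816^(2/3)*0.0081^(1/2) = 4.294 m/s.
Discharge Q = A * V = 18.62 * 4.294 = 79.971 m^3/s.

79.971


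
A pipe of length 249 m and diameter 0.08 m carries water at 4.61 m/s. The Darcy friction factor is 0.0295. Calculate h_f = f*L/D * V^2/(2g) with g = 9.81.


Darcy-Weisbach equation: h_f = f * (L/D) * V^2/(2g).
f * L/D = 0.0295 * 249/0.08 = 91.8187.
V^2/(2g) = 4.61^2 / (2*9.81) = 21.2521 / 19.62 = 1.0832 m.
h_f = 91.8187 * 1.0832 = 99.457 m.

99.457


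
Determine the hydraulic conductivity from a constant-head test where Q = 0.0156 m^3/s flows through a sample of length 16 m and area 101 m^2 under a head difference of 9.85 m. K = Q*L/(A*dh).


From K = Q*L / (A*dh):
Numerator: Q*L = 0.0156 * 16 = 0.2496.
Denominator: A*dh = 101 * 9.85 = 994.85.
K = 0.2496 / 994.85 = 0.000251 m/s.

0.000251


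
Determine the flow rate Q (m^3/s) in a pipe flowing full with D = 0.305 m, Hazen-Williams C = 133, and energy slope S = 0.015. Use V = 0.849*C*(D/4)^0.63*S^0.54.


For a full circular pipe, R = D/4 = 0.305/4 = 0.0762 m.
V = 0.849 * 133 * 0.0762^0.63 * 0.015^0.54
  = 0.849 * 133 * 0.197611 * 0.103535
  = 2.3103 m/s.
Pipe area A = pi*D^2/4 = pi*0.305^2/4 = 0.0731 m^2.
Q = A * V = 0.0731 * 2.3103 = 0.1688 m^3/s.

0.1688


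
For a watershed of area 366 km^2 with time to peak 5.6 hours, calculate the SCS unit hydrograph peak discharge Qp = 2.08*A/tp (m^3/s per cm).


SCS formula: Qp = 2.08 * A / tp.
Qp = 2.08 * 366 / 5.6
   = 761.28 / 5.6
   = 135.94 m^3/s per cm.

135.94


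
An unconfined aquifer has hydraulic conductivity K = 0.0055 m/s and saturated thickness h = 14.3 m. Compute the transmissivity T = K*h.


Transmissivity is defined as T = K * h.
T = 0.0055 * 14.3
  = 0.0786 m^2/s.

0.0786


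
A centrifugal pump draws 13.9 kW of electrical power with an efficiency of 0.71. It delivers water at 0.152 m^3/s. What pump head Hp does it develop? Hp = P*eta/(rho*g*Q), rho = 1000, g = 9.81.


Pump head formula: Hp = P * eta / (rho * g * Q).
Numerator: P * eta = 13.9 * 1000 * 0.71 = 9869.0 W.
Denominator: rho * g * Q = 1000 * 9.81 * 0.152 = 1491.12.
Hp = 9869.0 / 1491.12 = 6.62 m.

6.62


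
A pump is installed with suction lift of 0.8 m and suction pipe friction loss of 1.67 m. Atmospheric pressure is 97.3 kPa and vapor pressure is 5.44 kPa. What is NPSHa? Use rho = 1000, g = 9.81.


NPSHa = p_atm/(rho*g) - z_s - hf_s - p_vap/(rho*g).
p_atm/(rho*g) = 97.3*1000 / (1000*9.81) = 9.918 m.
p_vap/(rho*g) = 5.44*1000 / (1000*9.81) = 0.555 m.
NPSHa = 9.918 - 0.8 - 1.67 - 0.555
      = 6.89 m.

6.89


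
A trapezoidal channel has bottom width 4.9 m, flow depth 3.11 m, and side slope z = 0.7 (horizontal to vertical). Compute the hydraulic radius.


For a trapezoidal section with side slope z:
A = (b + z*y)*y = (4.9 + 0.7*3.11)*3.11 = 22.009 m^2.
P = b + 2*y*sqrt(1 + z^2) = 4.9 + 2*3.11*sqrt(1 + 0.7^2) = 12.492 m.
R = A/P = 22.009 / 12.492 = 1.7618 m.

1.7618


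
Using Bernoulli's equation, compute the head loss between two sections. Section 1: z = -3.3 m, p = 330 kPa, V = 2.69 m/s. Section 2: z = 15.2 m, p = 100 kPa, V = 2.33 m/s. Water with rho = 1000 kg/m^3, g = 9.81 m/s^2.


Total head at each section: H = z + p/(rho*g) + V^2/(2g).
H1 = -3.3 + 330*1000/(1000*9.81) + 2.69^2/(2*9.81)
   = -3.3 + 33.639 + 0.3688
   = 30.708 m.
H2 = 15.2 + 100*1000/(1000*9.81) + 2.33^2/(2*9.81)
   = 15.2 + 10.194 + 0.2767
   = 25.67 m.
h_L = H1 - H2 = 30.708 - 25.67 = 5.038 m.

5.038


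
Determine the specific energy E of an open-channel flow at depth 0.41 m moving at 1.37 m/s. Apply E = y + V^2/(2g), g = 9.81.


Specific energy E = y + V^2/(2g).
Velocity head = V^2/(2g) = 1.37^2 / (2*9.81) = 1.8769 / 19.62 = 0.0957 m.
E = 0.41 + 0.0957 = 0.5057 m.

0.5057


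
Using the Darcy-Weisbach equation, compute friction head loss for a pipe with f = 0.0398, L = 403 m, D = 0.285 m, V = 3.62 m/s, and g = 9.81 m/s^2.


Darcy-Weisbach equation: h_f = f * (L/D) * V^2/(2g).
f * L/D = 0.0398 * 403/0.285 = 56.2786.
V^2/(2g) = 3.62^2 / (2*9.81) = 13.1044 / 19.62 = 0.6679 m.
h_f = 56.2786 * 0.6679 = 37.589 m.

37.589


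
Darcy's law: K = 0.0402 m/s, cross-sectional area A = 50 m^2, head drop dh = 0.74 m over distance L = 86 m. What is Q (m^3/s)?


Darcy's law: Q = K * A * i, where i = dh/L.
Hydraulic gradient i = 0.74 / 86 = 0.008605.
Q = 0.0402 * 50 * 0.008605
  = 0.0173 m^3/s.

0.0173


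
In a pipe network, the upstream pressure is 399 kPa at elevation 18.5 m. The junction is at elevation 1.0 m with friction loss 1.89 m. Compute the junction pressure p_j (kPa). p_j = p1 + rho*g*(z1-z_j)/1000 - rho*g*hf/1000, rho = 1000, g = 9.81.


Junction pressure: p_j = p1 + rho*g*(z1 - z_j)/1000 - rho*g*hf/1000.
Elevation term = 1000*9.81*(18.5 - 1.0)/1000 = 171.675 kPa.
Friction term = 1000*9.81*1.89/1000 = 18.541 kPa.
p_j = 399 + 171.675 - 18.541 = 552.13 kPa.

552.13


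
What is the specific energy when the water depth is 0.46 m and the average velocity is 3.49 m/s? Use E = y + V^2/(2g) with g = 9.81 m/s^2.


Specific energy E = y + V^2/(2g).
Velocity head = V^2/(2g) = 3.49^2 / (2*9.81) = 12.1801 / 19.62 = 0.6208 m.
E = 0.46 + 0.6208 = 1.0808 m.

1.0808


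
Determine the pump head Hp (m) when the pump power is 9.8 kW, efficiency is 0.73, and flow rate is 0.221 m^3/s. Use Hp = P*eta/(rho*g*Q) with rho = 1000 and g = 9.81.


Pump head formula: Hp = P * eta / (rho * g * Q).
Numerator: P * eta = 9.8 * 1000 * 0.73 = 7154.0 W.
Denominator: rho * g * Q = 1000 * 9.81 * 0.221 = 2168.01.
Hp = 7154.0 / 2168.01 = 3.3 m.

3.3


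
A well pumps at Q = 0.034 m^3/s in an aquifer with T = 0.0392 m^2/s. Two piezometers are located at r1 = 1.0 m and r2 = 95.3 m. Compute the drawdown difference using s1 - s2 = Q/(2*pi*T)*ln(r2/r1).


Thiem equation: s1 - s2 = Q/(2*pi*T) * ln(r2/r1).
ln(r2/r1) = ln(95.3/1.0) = 4.557.
Q/(2*pi*T) = 0.034 / (2*pi*0.0392) = 0.034 / 0.2463 = 0.138.
s1 - s2 = 0.138 * 4.557 = 0.6291 m.

0.6291


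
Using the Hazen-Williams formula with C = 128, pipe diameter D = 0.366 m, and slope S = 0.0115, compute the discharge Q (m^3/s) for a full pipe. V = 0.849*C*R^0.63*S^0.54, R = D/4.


For a full circular pipe, R = D/4 = 0.366/4 = 0.0915 m.
V = 0.849 * 128 * 0.0915^0.63 * 0.0115^0.54
  = 0.849 * 128 * 0.221664 * 0.089697
  = 2.1607 m/s.
Pipe area A = pi*D^2/4 = pi*0.366^2/4 = 0.1052 m^2.
Q = A * V = 0.1052 * 2.1607 = 0.2273 m^3/s.

0.2273


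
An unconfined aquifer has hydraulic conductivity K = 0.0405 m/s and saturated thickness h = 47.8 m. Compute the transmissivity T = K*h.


Transmissivity is defined as T = K * h.
T = 0.0405 * 47.8
  = 1.9359 m^2/s.

1.9359


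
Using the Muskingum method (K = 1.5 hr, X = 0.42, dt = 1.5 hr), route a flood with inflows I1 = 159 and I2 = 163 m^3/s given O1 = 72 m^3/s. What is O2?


Muskingum coefficients:
denom = 2*K*(1-X) + dt = 2*1.5*(1-0.42) + 1.5 = 3.24.
C0 = (dt - 2*K*X)/denom = (1.5 - 2*1.5*0.42)/3.24 = 0.0741.
C1 = (dt + 2*K*X)/denom = (1.5 + 2*1.5*0.42)/3.24 = 0.8519.
C2 = (2*K*(1-X) - dt)/denom = 0.0741.
O2 = C0*I2 + C1*I1 + C2*O1
   = 0.0741*163 + 0.8519*159 + 0.0741*72
   = 152.85 m^3/s.

152.85


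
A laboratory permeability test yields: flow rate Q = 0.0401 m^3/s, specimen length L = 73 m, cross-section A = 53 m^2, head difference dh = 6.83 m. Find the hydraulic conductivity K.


From K = Q*L / (A*dh):
Numerator: Q*L = 0.0401 * 73 = 2.9273.
Denominator: A*dh = 53 * 6.83 = 361.99.
K = 2.9273 / 361.99 = 0.008087 m/s.

0.008087


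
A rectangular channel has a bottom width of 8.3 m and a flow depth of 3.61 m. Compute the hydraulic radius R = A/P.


For a rectangular section:
Flow area A = b * y = 8.3 * 3.61 = 29.96 m^2.
Wetted perimeter P = b + 2y = 8.3 + 2*3.61 = 15.52 m.
Hydraulic radius R = A/P = 29.96 / 15.52 = 1.9306 m.

1.9306


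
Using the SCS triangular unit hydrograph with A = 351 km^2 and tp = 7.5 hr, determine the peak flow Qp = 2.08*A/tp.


SCS formula: Qp = 2.08 * A / tp.
Qp = 2.08 * 351 / 7.5
   = 730.08 / 7.5
   = 97.34 m^3/s per cm.

97.34


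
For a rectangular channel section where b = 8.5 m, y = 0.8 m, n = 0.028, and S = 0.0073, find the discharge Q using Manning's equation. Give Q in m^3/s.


For a rectangular channel, the cross-sectional area A = b * y = 8.5 * 0.8 = 6.8 m^2.
The wetted perimeter P = b + 2y = 8.5 + 2*0.8 = 10.1 m.
Hydraulic radius R = A/P = 6.8/10.1 = 0.6733 m.
Velocity V = (1/n)*R^(2/3)*S^(1/2) = (1/0.028)*0.6733^(2/3)*0.0073^(1/2) = 2.344 m/s.
Discharge Q = A * V = 6.8 * 2.344 = 15.939 m^3/s.

15.939
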